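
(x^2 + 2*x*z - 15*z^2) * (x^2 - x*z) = x^4 + x^3*z - 17*x^2*z^2 + 15*x*z^3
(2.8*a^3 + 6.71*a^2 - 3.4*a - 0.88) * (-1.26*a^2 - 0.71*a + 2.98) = -3.528*a^5 - 10.4426*a^4 + 7.8639*a^3 + 23.5186*a^2 - 9.5072*a - 2.6224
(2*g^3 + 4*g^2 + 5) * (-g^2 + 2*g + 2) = -2*g^5 + 12*g^3 + 3*g^2 + 10*g + 10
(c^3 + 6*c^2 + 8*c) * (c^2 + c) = c^5 + 7*c^4 + 14*c^3 + 8*c^2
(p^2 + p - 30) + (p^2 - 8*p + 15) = 2*p^2 - 7*p - 15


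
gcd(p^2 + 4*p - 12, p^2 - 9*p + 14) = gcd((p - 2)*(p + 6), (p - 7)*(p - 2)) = p - 2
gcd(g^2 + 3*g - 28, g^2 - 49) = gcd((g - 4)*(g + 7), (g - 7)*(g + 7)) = g + 7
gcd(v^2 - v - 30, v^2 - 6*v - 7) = 1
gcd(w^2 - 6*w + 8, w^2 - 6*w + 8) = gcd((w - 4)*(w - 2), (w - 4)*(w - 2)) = w^2 - 6*w + 8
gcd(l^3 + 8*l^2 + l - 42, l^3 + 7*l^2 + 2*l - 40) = l - 2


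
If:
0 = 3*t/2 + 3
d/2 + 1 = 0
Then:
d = -2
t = -2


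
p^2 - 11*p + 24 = (p - 8)*(p - 3)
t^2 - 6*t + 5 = (t - 5)*(t - 1)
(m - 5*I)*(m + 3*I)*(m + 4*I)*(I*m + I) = I*m^4 - 2*m^3 + I*m^3 - 2*m^2 + 23*I*m^2 - 60*m + 23*I*m - 60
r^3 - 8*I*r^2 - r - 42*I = (r - 7*I)*(r - 3*I)*(r + 2*I)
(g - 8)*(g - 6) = g^2 - 14*g + 48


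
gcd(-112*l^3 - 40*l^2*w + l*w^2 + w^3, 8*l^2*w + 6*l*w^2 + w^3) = 4*l + w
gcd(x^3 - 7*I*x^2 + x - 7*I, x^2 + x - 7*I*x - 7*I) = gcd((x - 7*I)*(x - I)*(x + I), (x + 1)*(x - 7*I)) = x - 7*I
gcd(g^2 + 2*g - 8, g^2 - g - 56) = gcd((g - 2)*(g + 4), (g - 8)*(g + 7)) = 1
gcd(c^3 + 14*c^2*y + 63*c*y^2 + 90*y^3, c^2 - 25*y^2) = c + 5*y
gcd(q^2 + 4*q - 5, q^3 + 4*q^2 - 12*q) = 1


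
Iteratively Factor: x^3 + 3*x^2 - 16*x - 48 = (x - 4)*(x^2 + 7*x + 12) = (x - 4)*(x + 4)*(x + 3)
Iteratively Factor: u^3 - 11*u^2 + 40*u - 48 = (u - 4)*(u^2 - 7*u + 12) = (u - 4)^2*(u - 3)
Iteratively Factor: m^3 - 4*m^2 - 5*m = (m - 5)*(m^2 + m) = m*(m - 5)*(m + 1)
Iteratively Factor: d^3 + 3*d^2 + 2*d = (d)*(d^2 + 3*d + 2) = d*(d + 2)*(d + 1)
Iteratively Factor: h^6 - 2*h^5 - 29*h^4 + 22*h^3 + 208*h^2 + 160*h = (h - 5)*(h^5 + 3*h^4 - 14*h^3 - 48*h^2 - 32*h) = (h - 5)*(h + 4)*(h^4 - h^3 - 10*h^2 - 8*h) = (h - 5)*(h - 4)*(h + 4)*(h^3 + 3*h^2 + 2*h) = (h - 5)*(h - 4)*(h + 2)*(h + 4)*(h^2 + h) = (h - 5)*(h - 4)*(h + 1)*(h + 2)*(h + 4)*(h)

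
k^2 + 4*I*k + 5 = (k - I)*(k + 5*I)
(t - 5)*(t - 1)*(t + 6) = t^3 - 31*t + 30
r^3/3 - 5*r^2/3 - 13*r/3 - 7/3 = (r/3 + 1/3)*(r - 7)*(r + 1)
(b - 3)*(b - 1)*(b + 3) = b^3 - b^2 - 9*b + 9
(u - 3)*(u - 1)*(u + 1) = u^3 - 3*u^2 - u + 3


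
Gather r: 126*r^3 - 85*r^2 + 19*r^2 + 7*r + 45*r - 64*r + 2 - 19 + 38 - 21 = 126*r^3 - 66*r^2 - 12*r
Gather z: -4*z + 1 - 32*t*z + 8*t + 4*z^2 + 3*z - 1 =8*t + 4*z^2 + z*(-32*t - 1)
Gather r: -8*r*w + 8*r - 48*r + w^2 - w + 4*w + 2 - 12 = r*(-8*w - 40) + w^2 + 3*w - 10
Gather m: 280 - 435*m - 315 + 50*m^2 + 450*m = 50*m^2 + 15*m - 35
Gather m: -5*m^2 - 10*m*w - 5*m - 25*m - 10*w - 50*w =-5*m^2 + m*(-10*w - 30) - 60*w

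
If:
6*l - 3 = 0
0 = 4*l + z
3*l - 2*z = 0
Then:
No Solution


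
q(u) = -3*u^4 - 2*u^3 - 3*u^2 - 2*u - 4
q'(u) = -12*u^3 - 6*u^2 - 6*u - 2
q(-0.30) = -3.64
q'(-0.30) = -0.42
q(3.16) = -402.52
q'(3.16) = -459.53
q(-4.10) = -756.12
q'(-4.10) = 748.79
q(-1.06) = -6.66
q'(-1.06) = 11.91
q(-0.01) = -3.98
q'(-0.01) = -1.94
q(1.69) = -50.07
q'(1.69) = -87.20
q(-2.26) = -69.98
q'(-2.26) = 119.43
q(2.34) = -140.68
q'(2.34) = -202.65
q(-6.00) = -3556.00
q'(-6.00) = 2410.00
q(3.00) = -334.00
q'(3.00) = -398.00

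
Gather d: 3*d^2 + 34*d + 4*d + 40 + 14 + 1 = 3*d^2 + 38*d + 55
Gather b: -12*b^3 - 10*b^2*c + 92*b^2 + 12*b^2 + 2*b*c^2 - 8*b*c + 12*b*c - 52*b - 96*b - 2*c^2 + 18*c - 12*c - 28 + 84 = -12*b^3 + b^2*(104 - 10*c) + b*(2*c^2 + 4*c - 148) - 2*c^2 + 6*c + 56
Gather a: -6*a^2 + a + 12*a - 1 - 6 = -6*a^2 + 13*a - 7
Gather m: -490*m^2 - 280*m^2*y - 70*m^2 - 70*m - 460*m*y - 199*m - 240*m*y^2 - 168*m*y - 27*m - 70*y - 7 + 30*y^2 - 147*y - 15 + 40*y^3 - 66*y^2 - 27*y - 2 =m^2*(-280*y - 560) + m*(-240*y^2 - 628*y - 296) + 40*y^3 - 36*y^2 - 244*y - 24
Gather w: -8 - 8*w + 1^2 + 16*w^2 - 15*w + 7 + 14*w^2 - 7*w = 30*w^2 - 30*w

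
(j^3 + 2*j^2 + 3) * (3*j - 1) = 3*j^4 + 5*j^3 - 2*j^2 + 9*j - 3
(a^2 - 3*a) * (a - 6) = a^3 - 9*a^2 + 18*a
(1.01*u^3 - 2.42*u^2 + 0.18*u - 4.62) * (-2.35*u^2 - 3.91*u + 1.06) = -2.3735*u^5 + 1.7379*u^4 + 10.1098*u^3 + 7.588*u^2 + 18.255*u - 4.8972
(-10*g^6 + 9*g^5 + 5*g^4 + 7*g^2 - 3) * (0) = 0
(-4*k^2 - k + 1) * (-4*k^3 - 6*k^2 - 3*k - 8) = 16*k^5 + 28*k^4 + 14*k^3 + 29*k^2 + 5*k - 8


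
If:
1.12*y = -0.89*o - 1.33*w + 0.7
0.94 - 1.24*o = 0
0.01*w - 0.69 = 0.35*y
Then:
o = 0.76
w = 1.64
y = -1.92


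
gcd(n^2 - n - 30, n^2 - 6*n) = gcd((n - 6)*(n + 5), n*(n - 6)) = n - 6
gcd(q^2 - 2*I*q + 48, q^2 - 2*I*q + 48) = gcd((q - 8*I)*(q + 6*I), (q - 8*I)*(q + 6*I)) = q^2 - 2*I*q + 48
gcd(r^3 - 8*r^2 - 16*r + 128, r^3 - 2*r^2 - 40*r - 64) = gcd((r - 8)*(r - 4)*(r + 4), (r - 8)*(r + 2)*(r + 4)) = r^2 - 4*r - 32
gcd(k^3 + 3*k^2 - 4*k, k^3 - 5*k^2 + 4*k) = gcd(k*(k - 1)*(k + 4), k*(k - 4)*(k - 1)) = k^2 - k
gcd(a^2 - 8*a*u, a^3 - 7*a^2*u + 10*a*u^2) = a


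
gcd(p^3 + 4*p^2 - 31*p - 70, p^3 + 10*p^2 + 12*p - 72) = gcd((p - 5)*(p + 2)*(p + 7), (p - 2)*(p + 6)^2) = 1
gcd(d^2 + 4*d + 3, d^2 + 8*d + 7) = d + 1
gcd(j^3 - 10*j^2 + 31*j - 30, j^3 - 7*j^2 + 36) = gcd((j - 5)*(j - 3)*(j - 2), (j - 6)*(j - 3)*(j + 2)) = j - 3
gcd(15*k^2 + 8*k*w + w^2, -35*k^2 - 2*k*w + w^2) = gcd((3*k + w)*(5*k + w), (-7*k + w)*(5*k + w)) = 5*k + w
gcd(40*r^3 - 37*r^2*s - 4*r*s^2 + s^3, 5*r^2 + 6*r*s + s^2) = 5*r + s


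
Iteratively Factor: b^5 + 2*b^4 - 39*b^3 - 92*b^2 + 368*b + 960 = (b + 4)*(b^4 - 2*b^3 - 31*b^2 + 32*b + 240) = (b + 4)^2*(b^3 - 6*b^2 - 7*b + 60) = (b - 5)*(b + 4)^2*(b^2 - b - 12) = (b - 5)*(b - 4)*(b + 4)^2*(b + 3)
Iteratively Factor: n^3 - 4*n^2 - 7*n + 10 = (n + 2)*(n^2 - 6*n + 5) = (n - 1)*(n + 2)*(n - 5)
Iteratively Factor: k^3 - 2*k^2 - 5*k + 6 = (k - 3)*(k^2 + k - 2) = (k - 3)*(k + 2)*(k - 1)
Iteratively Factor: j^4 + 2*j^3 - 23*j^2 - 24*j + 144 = (j - 3)*(j^3 + 5*j^2 - 8*j - 48) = (j - 3)*(j + 4)*(j^2 + j - 12) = (j - 3)*(j + 4)^2*(j - 3)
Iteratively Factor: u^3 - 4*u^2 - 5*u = (u)*(u^2 - 4*u - 5) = u*(u - 5)*(u + 1)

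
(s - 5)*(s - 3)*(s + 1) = s^3 - 7*s^2 + 7*s + 15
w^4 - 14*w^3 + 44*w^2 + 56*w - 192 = (w - 8)*(w - 6)*(w - 2)*(w + 2)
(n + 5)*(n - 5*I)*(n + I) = n^3 + 5*n^2 - 4*I*n^2 + 5*n - 20*I*n + 25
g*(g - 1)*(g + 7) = g^3 + 6*g^2 - 7*g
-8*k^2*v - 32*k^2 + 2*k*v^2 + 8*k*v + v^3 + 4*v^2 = (-2*k + v)*(4*k + v)*(v + 4)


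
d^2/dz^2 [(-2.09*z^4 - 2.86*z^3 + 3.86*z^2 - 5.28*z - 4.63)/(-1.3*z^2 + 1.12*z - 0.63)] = (7.0642*z^6 - 18.25824*z^5 + 26.000436*z^4 - 14.498696*z^3 + 63.762396*z^2 - 59.582796*z + 8.418872)/(2.197*z^6 - 5.6784*z^5 + 8.08626*z^4 - 6.908608*z^3 + 3.918726*z^2 - 1.333584*z + 0.250047)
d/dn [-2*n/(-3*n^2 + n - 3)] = 6*(1 - n^2)/(9*n^4 - 6*n^3 + 19*n^2 - 6*n + 9)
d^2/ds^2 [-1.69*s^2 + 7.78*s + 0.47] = -3.38000000000000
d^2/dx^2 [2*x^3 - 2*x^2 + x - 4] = 12*x - 4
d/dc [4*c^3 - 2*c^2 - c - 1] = 12*c^2 - 4*c - 1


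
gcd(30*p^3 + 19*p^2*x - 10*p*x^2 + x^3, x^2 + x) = 1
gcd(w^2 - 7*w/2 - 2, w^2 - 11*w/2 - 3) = w + 1/2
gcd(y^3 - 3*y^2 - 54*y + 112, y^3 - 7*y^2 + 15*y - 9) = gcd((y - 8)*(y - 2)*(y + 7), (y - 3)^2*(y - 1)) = 1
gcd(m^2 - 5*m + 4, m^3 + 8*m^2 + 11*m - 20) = m - 1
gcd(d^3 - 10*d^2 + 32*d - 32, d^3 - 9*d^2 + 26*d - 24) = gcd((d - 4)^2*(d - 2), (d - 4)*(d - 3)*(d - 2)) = d^2 - 6*d + 8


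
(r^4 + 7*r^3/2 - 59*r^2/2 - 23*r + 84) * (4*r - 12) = 4*r^5 + 2*r^4 - 160*r^3 + 262*r^2 + 612*r - 1008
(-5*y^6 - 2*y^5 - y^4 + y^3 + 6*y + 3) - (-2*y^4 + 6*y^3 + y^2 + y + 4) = -5*y^6 - 2*y^5 + y^4 - 5*y^3 - y^2 + 5*y - 1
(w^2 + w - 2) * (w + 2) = w^3 + 3*w^2 - 4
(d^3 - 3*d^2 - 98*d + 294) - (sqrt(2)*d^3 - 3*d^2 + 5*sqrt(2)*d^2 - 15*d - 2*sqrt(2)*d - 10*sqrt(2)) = -sqrt(2)*d^3 + d^3 - 5*sqrt(2)*d^2 - 83*d + 2*sqrt(2)*d + 10*sqrt(2) + 294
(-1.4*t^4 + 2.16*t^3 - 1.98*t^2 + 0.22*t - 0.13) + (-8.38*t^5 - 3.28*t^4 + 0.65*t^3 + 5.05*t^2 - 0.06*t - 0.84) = -8.38*t^5 - 4.68*t^4 + 2.81*t^3 + 3.07*t^2 + 0.16*t - 0.97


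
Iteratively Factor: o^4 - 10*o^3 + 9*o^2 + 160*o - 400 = (o - 5)*(o^3 - 5*o^2 - 16*o + 80) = (o - 5)*(o + 4)*(o^2 - 9*o + 20) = (o - 5)*(o - 4)*(o + 4)*(o - 5)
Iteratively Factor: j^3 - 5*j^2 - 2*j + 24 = (j - 4)*(j^2 - j - 6) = (j - 4)*(j - 3)*(j + 2)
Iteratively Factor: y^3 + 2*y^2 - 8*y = (y + 4)*(y^2 - 2*y) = y*(y + 4)*(y - 2)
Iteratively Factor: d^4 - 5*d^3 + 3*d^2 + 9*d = (d - 3)*(d^3 - 2*d^2 - 3*d) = (d - 3)^2*(d^2 + d) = (d - 3)^2*(d + 1)*(d)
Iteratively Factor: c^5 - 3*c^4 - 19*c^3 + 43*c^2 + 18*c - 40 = (c + 1)*(c^4 - 4*c^3 - 15*c^2 + 58*c - 40) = (c + 1)*(c + 4)*(c^3 - 8*c^2 + 17*c - 10) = (c - 5)*(c + 1)*(c + 4)*(c^2 - 3*c + 2) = (c - 5)*(c - 1)*(c + 1)*(c + 4)*(c - 2)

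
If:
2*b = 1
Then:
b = 1/2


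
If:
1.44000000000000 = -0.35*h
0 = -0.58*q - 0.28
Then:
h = -4.11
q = -0.48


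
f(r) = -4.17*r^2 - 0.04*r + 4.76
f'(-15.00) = 125.06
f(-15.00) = -932.89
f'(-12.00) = 100.04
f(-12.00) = -595.24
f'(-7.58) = 63.18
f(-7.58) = -234.53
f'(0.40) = -3.38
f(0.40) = 4.08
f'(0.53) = -4.46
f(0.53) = 3.57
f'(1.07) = -8.96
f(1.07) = -0.06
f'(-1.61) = 13.39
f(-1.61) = -5.98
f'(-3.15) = 26.23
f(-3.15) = -36.49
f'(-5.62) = 46.83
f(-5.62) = -126.72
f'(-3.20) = 26.65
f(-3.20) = -37.81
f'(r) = -8.34*r - 0.04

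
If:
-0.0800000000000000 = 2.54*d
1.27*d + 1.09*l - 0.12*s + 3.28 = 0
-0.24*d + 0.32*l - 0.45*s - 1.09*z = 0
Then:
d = -0.03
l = -0.289316522893165*z - 3.22294384734755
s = -2.62795841627958*z - 2.27507328007357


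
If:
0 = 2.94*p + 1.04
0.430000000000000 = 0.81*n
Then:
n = 0.53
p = -0.35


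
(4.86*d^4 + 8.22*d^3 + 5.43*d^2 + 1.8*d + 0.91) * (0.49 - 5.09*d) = -24.7374*d^5 - 39.4584*d^4 - 23.6109*d^3 - 6.5013*d^2 - 3.7499*d + 0.4459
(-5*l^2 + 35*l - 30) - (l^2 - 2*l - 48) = -6*l^2 + 37*l + 18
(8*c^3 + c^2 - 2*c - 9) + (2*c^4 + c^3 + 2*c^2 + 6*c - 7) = 2*c^4 + 9*c^3 + 3*c^2 + 4*c - 16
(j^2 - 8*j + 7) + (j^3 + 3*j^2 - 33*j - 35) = j^3 + 4*j^2 - 41*j - 28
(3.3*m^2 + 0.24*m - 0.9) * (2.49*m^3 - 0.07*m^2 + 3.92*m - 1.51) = 8.217*m^5 + 0.3666*m^4 + 10.6782*m^3 - 3.9792*m^2 - 3.8904*m + 1.359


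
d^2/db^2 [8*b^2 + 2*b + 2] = 16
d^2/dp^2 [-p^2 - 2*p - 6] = -2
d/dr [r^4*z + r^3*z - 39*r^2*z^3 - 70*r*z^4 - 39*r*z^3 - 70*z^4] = z*(4*r^3 + 3*r^2 - 78*r*z^2 - 70*z^3 - 39*z^2)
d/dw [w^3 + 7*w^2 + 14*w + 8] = 3*w^2 + 14*w + 14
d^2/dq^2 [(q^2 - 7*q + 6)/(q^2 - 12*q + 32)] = 2*(5*q^3 - 78*q^2 + 456*q - 992)/(q^6 - 36*q^5 + 528*q^4 - 4032*q^3 + 16896*q^2 - 36864*q + 32768)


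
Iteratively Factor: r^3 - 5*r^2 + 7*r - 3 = (r - 1)*(r^2 - 4*r + 3) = (r - 1)^2*(r - 3)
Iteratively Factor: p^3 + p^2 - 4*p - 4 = (p - 2)*(p^2 + 3*p + 2) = (p - 2)*(p + 1)*(p + 2)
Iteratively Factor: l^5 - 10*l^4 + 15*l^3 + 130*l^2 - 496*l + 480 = (l - 4)*(l^4 - 6*l^3 - 9*l^2 + 94*l - 120) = (l - 5)*(l - 4)*(l^3 - l^2 - 14*l + 24) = (l - 5)*(l - 4)*(l + 4)*(l^2 - 5*l + 6) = (l - 5)*(l - 4)*(l - 3)*(l + 4)*(l - 2)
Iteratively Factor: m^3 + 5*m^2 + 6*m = (m)*(m^2 + 5*m + 6) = m*(m + 2)*(m + 3)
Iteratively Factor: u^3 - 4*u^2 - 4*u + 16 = (u - 4)*(u^2 - 4) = (u - 4)*(u + 2)*(u - 2)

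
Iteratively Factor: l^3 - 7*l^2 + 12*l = (l - 4)*(l^2 - 3*l) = (l - 4)*(l - 3)*(l)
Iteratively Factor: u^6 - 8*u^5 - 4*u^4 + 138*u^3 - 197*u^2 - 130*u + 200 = (u + 4)*(u^5 - 12*u^4 + 44*u^3 - 38*u^2 - 45*u + 50) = (u - 5)*(u + 4)*(u^4 - 7*u^3 + 9*u^2 + 7*u - 10) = (u - 5)*(u - 2)*(u + 4)*(u^3 - 5*u^2 - u + 5) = (u - 5)^2*(u - 2)*(u + 4)*(u^2 - 1) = (u - 5)^2*(u - 2)*(u - 1)*(u + 4)*(u + 1)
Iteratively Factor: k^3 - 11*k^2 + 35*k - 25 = (k - 5)*(k^2 - 6*k + 5) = (k - 5)^2*(k - 1)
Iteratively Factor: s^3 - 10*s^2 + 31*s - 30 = (s - 2)*(s^2 - 8*s + 15) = (s - 5)*(s - 2)*(s - 3)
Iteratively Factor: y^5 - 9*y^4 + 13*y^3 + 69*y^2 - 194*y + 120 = (y - 1)*(y^4 - 8*y^3 + 5*y^2 + 74*y - 120) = (y - 1)*(y + 3)*(y^3 - 11*y^2 + 38*y - 40) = (y - 4)*(y - 1)*(y + 3)*(y^2 - 7*y + 10) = (y - 4)*(y - 2)*(y - 1)*(y + 3)*(y - 5)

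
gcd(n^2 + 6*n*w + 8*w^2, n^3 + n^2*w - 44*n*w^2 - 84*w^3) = n + 2*w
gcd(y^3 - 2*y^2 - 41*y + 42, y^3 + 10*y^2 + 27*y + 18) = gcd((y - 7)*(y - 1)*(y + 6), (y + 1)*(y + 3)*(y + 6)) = y + 6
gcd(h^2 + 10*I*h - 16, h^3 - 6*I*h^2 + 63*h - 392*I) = h + 8*I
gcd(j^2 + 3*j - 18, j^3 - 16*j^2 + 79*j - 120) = j - 3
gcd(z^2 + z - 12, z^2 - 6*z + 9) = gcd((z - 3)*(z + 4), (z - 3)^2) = z - 3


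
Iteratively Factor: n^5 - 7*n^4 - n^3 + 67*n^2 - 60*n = (n - 1)*(n^4 - 6*n^3 - 7*n^2 + 60*n) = (n - 4)*(n - 1)*(n^3 - 2*n^2 - 15*n) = (n - 5)*(n - 4)*(n - 1)*(n^2 + 3*n) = (n - 5)*(n - 4)*(n - 1)*(n + 3)*(n)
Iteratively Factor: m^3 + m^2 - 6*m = (m + 3)*(m^2 - 2*m) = m*(m + 3)*(m - 2)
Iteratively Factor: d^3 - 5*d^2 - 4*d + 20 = (d - 5)*(d^2 - 4) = (d - 5)*(d + 2)*(d - 2)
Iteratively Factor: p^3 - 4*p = (p)*(p^2 - 4) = p*(p - 2)*(p + 2)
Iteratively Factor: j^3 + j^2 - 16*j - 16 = (j + 1)*(j^2 - 16) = (j - 4)*(j + 1)*(j + 4)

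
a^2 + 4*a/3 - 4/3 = (a - 2/3)*(a + 2)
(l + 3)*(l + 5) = l^2 + 8*l + 15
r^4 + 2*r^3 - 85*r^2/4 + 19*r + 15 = (r - 5/2)*(r - 2)*(r + 1/2)*(r + 6)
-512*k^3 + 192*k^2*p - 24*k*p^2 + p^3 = (-8*k + p)^3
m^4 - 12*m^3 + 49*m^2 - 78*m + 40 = (m - 5)*(m - 4)*(m - 2)*(m - 1)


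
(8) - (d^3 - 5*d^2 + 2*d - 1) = -d^3 + 5*d^2 - 2*d + 9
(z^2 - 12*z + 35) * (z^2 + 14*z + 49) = z^4 + 2*z^3 - 84*z^2 - 98*z + 1715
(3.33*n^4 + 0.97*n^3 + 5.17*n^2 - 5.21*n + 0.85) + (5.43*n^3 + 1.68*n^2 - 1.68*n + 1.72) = 3.33*n^4 + 6.4*n^3 + 6.85*n^2 - 6.89*n + 2.57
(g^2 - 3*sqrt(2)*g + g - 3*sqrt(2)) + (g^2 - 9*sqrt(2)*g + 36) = 2*g^2 - 12*sqrt(2)*g + g - 3*sqrt(2) + 36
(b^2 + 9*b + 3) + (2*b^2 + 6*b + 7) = 3*b^2 + 15*b + 10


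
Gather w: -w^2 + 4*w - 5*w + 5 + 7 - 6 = -w^2 - w + 6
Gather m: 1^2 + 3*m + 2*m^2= 2*m^2 + 3*m + 1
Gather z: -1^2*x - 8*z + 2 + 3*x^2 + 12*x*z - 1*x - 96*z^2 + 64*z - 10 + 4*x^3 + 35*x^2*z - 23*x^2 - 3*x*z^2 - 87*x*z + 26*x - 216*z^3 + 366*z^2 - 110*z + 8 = 4*x^3 - 20*x^2 + 24*x - 216*z^3 + z^2*(270 - 3*x) + z*(35*x^2 - 75*x - 54)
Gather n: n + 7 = n + 7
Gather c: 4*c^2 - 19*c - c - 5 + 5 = 4*c^2 - 20*c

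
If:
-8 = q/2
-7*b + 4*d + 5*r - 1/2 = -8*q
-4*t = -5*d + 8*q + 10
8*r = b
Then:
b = 128*t/255 - 2972/85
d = 4*t/5 - 118/5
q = -16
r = 16*t/255 - 743/170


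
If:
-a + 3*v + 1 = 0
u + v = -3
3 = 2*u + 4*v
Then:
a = 29/2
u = -15/2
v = 9/2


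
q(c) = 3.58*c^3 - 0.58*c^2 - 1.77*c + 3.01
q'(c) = 10.74*c^2 - 1.16*c - 1.77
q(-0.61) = 3.06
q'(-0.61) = 2.93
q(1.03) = 4.48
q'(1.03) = 8.43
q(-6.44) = -965.83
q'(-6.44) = 451.13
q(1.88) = 21.42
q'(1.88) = 34.01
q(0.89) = 3.50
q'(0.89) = 5.70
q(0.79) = 3.01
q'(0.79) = 4.02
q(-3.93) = -216.29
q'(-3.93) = 168.67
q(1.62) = 13.84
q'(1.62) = 24.54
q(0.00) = 3.01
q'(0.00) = -1.77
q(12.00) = 6084.49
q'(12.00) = 1530.87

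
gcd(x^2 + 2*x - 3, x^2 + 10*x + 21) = x + 3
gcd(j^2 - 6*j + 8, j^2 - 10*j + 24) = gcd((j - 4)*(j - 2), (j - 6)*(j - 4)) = j - 4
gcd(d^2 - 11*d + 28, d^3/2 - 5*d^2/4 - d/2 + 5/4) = 1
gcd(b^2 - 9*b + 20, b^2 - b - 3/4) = 1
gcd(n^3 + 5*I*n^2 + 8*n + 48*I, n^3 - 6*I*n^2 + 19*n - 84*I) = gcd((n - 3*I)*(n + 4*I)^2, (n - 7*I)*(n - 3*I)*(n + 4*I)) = n^2 + I*n + 12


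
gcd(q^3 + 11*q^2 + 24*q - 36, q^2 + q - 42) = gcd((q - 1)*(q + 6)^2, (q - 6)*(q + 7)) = 1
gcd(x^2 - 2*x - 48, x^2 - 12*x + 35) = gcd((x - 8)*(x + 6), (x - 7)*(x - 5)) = 1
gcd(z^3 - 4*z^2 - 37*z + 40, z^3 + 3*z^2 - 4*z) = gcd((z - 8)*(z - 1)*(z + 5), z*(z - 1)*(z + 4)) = z - 1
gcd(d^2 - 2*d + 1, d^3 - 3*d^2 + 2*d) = d - 1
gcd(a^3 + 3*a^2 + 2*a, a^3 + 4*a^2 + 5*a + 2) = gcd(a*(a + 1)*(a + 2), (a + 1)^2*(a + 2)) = a^2 + 3*a + 2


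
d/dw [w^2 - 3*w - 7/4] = 2*w - 3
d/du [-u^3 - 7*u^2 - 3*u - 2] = -3*u^2 - 14*u - 3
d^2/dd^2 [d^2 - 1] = 2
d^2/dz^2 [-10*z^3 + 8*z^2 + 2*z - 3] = 16 - 60*z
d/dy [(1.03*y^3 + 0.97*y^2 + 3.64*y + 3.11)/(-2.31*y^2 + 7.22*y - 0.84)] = (-2.3793*y^4 + 14.8732*y^3 + 12.8162*y^2 + 12.7386*y - 25.5118)/(5.3361*y^4 - 33.3564*y^3 + 56.0092*y^2 - 12.1296*y + 0.7056)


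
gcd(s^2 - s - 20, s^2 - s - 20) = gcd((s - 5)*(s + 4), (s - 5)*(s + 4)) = s^2 - s - 20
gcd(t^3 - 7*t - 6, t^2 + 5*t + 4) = t + 1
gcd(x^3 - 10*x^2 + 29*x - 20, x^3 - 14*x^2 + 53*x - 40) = x^2 - 6*x + 5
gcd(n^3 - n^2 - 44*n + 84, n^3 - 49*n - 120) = 1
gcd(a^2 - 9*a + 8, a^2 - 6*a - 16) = a - 8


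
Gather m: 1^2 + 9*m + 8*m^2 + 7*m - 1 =8*m^2 + 16*m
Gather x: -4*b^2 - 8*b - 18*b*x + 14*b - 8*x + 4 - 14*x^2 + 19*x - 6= -4*b^2 + 6*b - 14*x^2 + x*(11 - 18*b) - 2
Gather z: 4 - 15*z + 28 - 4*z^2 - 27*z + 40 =-4*z^2 - 42*z + 72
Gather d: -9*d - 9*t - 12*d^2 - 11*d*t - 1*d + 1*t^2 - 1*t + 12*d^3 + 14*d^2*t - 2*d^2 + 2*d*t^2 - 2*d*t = 12*d^3 + d^2*(14*t - 14) + d*(2*t^2 - 13*t - 10) + t^2 - 10*t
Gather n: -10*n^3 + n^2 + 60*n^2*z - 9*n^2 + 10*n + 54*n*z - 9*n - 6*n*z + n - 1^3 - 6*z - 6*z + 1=-10*n^3 + n^2*(60*z - 8) + n*(48*z + 2) - 12*z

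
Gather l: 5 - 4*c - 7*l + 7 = -4*c - 7*l + 12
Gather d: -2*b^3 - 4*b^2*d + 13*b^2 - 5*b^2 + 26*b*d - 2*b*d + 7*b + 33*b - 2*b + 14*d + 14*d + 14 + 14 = -2*b^3 + 8*b^2 + 38*b + d*(-4*b^2 + 24*b + 28) + 28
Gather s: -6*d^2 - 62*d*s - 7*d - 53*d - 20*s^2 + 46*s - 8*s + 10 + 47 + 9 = -6*d^2 - 60*d - 20*s^2 + s*(38 - 62*d) + 66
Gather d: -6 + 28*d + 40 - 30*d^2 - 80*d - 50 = -30*d^2 - 52*d - 16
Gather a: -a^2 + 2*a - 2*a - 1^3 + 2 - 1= -a^2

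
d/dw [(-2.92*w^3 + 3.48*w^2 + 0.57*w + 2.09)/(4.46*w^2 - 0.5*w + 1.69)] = (-13.0232*w^4 + 2.92*w^3 - 19.0866*w^2 - 6.8804*w + 2.0083)/(19.8916*w^4 - 4.46*w^3 + 15.3248*w^2 - 1.69*w + 2.8561)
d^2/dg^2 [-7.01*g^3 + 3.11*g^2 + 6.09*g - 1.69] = 6.22 - 42.06*g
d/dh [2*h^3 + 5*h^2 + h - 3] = 6*h^2 + 10*h + 1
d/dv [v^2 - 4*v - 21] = 2*v - 4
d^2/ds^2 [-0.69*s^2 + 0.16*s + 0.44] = -1.38000000000000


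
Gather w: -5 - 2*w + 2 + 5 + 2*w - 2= 0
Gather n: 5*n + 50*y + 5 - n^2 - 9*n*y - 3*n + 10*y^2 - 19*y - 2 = -n^2 + n*(2 - 9*y) + 10*y^2 + 31*y + 3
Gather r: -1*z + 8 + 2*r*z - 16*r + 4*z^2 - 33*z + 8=r*(2*z - 16) + 4*z^2 - 34*z + 16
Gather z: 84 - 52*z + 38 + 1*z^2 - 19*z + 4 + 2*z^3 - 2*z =2*z^3 + z^2 - 73*z + 126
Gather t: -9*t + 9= 9 - 9*t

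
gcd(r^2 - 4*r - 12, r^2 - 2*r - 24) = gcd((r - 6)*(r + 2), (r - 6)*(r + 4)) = r - 6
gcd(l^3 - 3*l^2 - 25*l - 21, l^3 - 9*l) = l + 3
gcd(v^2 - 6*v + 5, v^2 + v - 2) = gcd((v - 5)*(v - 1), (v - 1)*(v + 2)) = v - 1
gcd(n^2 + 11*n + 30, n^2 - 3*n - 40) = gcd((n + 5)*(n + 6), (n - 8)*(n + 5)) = n + 5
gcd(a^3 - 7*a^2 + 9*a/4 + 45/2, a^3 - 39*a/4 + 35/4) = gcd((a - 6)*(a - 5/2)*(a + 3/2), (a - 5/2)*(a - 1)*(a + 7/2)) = a - 5/2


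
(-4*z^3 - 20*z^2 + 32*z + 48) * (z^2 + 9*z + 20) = -4*z^5 - 56*z^4 - 228*z^3 - 64*z^2 + 1072*z + 960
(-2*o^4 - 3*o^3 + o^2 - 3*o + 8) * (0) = 0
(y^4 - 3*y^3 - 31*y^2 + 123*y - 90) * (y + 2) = y^5 - y^4 - 37*y^3 + 61*y^2 + 156*y - 180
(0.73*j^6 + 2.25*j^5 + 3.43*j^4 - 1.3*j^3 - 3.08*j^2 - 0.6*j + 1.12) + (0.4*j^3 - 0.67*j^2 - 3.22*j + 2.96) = 0.73*j^6 + 2.25*j^5 + 3.43*j^4 - 0.9*j^3 - 3.75*j^2 - 3.82*j + 4.08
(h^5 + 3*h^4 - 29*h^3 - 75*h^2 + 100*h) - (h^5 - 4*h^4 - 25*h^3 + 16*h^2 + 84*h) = 7*h^4 - 4*h^3 - 91*h^2 + 16*h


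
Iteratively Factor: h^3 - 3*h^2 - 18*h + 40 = (h - 2)*(h^2 - h - 20) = (h - 5)*(h - 2)*(h + 4)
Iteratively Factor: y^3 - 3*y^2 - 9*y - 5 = (y - 5)*(y^2 + 2*y + 1) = (y - 5)*(y + 1)*(y + 1)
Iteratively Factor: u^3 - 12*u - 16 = (u + 2)*(u^2 - 2*u - 8) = (u + 2)^2*(u - 4)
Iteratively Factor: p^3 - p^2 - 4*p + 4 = (p - 2)*(p^2 + p - 2) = (p - 2)*(p - 1)*(p + 2)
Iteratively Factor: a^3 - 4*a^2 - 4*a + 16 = (a - 4)*(a^2 - 4) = (a - 4)*(a - 2)*(a + 2)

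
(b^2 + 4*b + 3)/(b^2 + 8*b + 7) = (b + 3)/(b + 7)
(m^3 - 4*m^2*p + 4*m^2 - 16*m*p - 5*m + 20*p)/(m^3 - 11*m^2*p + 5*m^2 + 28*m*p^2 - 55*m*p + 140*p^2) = (1 - m)/(-m + 7*p)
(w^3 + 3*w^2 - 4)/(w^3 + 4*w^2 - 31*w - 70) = (w^2 + w - 2)/(w^2 + 2*w - 35)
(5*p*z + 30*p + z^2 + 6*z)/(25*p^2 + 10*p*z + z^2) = (z + 6)/(5*p + z)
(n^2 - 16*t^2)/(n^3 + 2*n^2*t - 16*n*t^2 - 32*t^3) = 1/(n + 2*t)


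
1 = 1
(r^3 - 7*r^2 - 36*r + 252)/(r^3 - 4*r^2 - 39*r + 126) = (r - 6)/(r - 3)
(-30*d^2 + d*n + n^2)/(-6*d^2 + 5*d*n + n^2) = (5*d - n)/(d - n)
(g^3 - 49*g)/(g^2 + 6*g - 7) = g*(g - 7)/(g - 1)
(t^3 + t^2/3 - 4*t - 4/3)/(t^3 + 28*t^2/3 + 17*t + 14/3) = (t - 2)/(t + 7)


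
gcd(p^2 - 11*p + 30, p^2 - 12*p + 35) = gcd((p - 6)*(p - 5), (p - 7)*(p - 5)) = p - 5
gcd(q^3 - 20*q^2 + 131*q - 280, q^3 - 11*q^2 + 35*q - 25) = q - 5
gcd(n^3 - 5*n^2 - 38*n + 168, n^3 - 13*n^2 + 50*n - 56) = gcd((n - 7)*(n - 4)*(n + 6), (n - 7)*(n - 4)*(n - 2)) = n^2 - 11*n + 28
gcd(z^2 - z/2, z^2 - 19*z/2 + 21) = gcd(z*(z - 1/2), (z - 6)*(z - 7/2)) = 1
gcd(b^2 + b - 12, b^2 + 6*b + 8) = b + 4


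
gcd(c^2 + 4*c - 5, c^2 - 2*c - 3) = 1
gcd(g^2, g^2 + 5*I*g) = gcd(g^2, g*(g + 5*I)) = g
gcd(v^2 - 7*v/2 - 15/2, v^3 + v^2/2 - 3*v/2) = v + 3/2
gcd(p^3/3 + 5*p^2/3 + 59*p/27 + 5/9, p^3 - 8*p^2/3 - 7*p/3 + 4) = 1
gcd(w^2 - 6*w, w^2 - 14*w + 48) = w - 6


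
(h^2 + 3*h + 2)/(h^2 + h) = (h + 2)/h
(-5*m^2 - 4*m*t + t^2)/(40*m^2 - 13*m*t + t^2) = (m + t)/(-8*m + t)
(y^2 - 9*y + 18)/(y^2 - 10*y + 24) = (y - 3)/(y - 4)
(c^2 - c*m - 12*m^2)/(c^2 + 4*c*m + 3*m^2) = (c - 4*m)/(c + m)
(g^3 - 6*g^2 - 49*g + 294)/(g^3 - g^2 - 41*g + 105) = (g^2 - 13*g + 42)/(g^2 - 8*g + 15)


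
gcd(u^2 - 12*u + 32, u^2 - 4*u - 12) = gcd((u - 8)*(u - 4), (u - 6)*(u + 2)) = 1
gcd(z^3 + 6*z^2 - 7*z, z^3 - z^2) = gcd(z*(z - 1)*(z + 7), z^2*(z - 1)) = z^2 - z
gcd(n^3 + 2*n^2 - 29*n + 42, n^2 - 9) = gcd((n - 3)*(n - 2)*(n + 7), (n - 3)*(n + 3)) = n - 3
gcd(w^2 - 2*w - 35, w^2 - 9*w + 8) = 1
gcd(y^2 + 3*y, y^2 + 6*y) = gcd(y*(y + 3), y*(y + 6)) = y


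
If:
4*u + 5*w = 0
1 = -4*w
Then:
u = 5/16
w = -1/4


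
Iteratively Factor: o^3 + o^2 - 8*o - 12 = (o - 3)*(o^2 + 4*o + 4) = (o - 3)*(o + 2)*(o + 2)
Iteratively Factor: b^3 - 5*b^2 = (b - 5)*(b^2) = b*(b - 5)*(b)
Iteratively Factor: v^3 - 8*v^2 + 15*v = (v - 3)*(v^2 - 5*v) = (v - 5)*(v - 3)*(v)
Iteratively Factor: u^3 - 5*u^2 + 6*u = (u)*(u^2 - 5*u + 6) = u*(u - 3)*(u - 2)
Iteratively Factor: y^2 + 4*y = (y + 4)*(y)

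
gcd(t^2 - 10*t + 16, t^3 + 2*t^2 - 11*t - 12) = 1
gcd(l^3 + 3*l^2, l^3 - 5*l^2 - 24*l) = l^2 + 3*l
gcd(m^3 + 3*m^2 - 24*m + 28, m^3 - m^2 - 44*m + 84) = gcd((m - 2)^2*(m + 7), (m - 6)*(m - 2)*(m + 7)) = m^2 + 5*m - 14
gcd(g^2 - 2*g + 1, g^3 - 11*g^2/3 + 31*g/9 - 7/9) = g - 1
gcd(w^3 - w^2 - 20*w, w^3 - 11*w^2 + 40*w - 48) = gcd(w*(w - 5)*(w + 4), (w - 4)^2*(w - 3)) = 1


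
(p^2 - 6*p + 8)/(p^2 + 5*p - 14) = (p - 4)/(p + 7)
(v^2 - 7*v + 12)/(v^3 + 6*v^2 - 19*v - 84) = (v - 3)/(v^2 + 10*v + 21)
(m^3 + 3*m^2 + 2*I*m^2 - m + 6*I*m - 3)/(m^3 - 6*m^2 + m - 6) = (m^2 + m*(3 + I) + 3*I)/(m^2 - m*(6 + I) + 6*I)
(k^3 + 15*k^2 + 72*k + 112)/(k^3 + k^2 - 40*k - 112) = (k + 7)/(k - 7)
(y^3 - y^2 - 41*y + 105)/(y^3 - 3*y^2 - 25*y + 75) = (y + 7)/(y + 5)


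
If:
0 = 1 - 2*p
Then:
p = 1/2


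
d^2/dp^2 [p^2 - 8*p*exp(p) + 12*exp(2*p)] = -8*p*exp(p) + 48*exp(2*p) - 16*exp(p) + 2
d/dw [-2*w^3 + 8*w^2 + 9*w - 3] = -6*w^2 + 16*w + 9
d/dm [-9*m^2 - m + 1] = -18*m - 1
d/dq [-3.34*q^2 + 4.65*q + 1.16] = 4.65 - 6.68*q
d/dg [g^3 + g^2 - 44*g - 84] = 3*g^2 + 2*g - 44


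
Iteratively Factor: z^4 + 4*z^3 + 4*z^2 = (z + 2)*(z^3 + 2*z^2) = z*(z + 2)*(z^2 + 2*z) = z*(z + 2)^2*(z)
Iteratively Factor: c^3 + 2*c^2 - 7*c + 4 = (c - 1)*(c^2 + 3*c - 4) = (c - 1)^2*(c + 4)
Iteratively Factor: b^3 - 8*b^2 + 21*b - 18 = (b - 2)*(b^2 - 6*b + 9) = (b - 3)*(b - 2)*(b - 3)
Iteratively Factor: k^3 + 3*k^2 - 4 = (k + 2)*(k^2 + k - 2) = (k - 1)*(k + 2)*(k + 2)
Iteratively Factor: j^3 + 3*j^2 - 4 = (j - 1)*(j^2 + 4*j + 4) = (j - 1)*(j + 2)*(j + 2)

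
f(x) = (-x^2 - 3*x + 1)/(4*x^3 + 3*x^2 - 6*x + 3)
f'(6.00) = 0.01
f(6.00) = -0.06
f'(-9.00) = 0.00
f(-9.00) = 0.02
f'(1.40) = 0.51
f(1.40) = -0.45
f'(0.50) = -3.20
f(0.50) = -0.60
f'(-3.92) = -0.01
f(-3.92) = 0.02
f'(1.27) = 0.65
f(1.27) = -0.53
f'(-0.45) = 0.03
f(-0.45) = 0.36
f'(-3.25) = -0.04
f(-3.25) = -0.00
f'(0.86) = 0.94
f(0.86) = -0.89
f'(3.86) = 0.03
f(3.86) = -0.10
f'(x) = (-2*x - 3)/(4*x^3 + 3*x^2 - 6*x + 3) + (-12*x^2 - 6*x + 6)*(-x^2 - 3*x + 1)/(4*x^3 + 3*x^2 - 6*x + 3)^2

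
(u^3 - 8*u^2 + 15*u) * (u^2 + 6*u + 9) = u^5 - 2*u^4 - 24*u^3 + 18*u^2 + 135*u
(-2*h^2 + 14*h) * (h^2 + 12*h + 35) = -2*h^4 - 10*h^3 + 98*h^2 + 490*h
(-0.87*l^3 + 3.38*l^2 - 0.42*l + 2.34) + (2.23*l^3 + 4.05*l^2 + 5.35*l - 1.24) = 1.36*l^3 + 7.43*l^2 + 4.93*l + 1.1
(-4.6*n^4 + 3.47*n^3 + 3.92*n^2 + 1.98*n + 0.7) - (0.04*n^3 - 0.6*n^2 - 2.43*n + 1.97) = -4.6*n^4 + 3.43*n^3 + 4.52*n^2 + 4.41*n - 1.27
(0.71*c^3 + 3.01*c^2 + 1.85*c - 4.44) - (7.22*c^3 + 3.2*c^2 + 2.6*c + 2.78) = -6.51*c^3 - 0.19*c^2 - 0.75*c - 7.22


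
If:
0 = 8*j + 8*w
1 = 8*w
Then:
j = -1/8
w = 1/8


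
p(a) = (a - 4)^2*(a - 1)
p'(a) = (a - 4)^2 + (a - 1)*(2*a - 8) = 3*(a - 4)*(a - 2)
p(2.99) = 2.03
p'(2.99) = -3.00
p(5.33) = 7.66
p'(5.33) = 13.29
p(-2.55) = -152.30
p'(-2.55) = 89.41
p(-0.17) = -20.35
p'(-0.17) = 27.15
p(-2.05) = -111.64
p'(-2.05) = 73.51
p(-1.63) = -83.36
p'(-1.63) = 61.31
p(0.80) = -2.05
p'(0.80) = 11.52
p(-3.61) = -266.97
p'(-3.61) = 128.08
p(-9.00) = -1690.00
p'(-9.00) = 429.00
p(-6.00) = -700.00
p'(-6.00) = 240.00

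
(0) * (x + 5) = 0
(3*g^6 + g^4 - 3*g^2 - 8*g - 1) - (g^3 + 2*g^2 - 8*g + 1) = 3*g^6 + g^4 - g^3 - 5*g^2 - 2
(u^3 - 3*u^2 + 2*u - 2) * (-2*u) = -2*u^4 + 6*u^3 - 4*u^2 + 4*u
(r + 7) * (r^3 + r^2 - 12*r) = r^4 + 8*r^3 - 5*r^2 - 84*r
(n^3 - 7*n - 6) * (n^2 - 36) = n^5 - 43*n^3 - 6*n^2 + 252*n + 216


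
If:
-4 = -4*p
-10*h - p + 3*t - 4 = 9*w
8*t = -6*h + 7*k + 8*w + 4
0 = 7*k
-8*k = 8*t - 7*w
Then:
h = 82/193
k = 0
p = 1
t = -245/193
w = -280/193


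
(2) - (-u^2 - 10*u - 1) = u^2 + 10*u + 3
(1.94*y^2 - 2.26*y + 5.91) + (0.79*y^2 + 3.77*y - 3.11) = 2.73*y^2 + 1.51*y + 2.8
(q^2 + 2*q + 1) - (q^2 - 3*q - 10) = 5*q + 11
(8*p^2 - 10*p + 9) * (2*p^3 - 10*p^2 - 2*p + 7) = 16*p^5 - 100*p^4 + 102*p^3 - 14*p^2 - 88*p + 63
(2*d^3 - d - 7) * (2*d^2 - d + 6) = 4*d^5 - 2*d^4 + 10*d^3 - 13*d^2 + d - 42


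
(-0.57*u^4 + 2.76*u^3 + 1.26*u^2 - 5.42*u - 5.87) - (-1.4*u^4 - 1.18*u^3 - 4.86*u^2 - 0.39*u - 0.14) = 0.83*u^4 + 3.94*u^3 + 6.12*u^2 - 5.03*u - 5.73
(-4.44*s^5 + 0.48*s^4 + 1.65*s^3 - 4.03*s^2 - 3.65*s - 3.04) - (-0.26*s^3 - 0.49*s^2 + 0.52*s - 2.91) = -4.44*s^5 + 0.48*s^4 + 1.91*s^3 - 3.54*s^2 - 4.17*s - 0.13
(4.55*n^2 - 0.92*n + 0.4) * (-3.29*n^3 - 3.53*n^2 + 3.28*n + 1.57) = -14.9695*n^5 - 13.0347*n^4 + 16.8556*n^3 + 2.7139*n^2 - 0.1324*n + 0.628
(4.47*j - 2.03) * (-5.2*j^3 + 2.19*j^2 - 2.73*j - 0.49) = -23.244*j^4 + 20.3453*j^3 - 16.6488*j^2 + 3.3516*j + 0.9947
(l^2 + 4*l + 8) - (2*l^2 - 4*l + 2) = -l^2 + 8*l + 6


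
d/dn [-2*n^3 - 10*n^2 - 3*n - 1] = -6*n^2 - 20*n - 3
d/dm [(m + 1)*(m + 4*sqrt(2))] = 2*m + 1 + 4*sqrt(2)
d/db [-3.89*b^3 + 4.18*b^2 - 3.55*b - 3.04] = -11.67*b^2 + 8.36*b - 3.55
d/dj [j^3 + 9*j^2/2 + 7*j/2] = 3*j^2 + 9*j + 7/2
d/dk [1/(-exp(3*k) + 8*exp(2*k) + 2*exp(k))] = (3*exp(2*k) - 16*exp(k) - 2)*exp(-k)/(-exp(2*k) + 8*exp(k) + 2)^2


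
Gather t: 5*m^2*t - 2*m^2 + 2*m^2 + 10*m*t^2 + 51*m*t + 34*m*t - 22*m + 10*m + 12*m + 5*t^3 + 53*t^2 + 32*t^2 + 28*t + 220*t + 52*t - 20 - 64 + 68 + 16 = 5*t^3 + t^2*(10*m + 85) + t*(5*m^2 + 85*m + 300)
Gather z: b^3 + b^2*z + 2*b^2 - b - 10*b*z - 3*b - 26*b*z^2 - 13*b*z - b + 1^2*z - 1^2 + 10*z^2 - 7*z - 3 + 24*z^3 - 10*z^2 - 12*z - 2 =b^3 + 2*b^2 - 26*b*z^2 - 5*b + 24*z^3 + z*(b^2 - 23*b - 18) - 6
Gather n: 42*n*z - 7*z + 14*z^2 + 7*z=42*n*z + 14*z^2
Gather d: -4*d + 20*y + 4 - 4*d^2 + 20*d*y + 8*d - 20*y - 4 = -4*d^2 + d*(20*y + 4)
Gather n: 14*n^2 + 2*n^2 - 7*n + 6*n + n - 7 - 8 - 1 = 16*n^2 - 16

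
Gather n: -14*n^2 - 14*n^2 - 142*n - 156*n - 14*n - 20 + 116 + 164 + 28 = -28*n^2 - 312*n + 288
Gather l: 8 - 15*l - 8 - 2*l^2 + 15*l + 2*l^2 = 0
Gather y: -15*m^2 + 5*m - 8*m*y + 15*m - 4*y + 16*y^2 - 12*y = -15*m^2 + 20*m + 16*y^2 + y*(-8*m - 16)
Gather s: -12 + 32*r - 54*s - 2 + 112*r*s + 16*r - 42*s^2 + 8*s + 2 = 48*r - 42*s^2 + s*(112*r - 46) - 12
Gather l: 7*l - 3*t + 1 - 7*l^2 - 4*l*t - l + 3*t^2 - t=-7*l^2 + l*(6 - 4*t) + 3*t^2 - 4*t + 1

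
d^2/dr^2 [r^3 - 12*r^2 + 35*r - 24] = 6*r - 24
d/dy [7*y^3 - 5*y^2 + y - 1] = 21*y^2 - 10*y + 1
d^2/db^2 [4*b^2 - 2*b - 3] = 8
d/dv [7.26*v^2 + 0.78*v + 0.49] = 14.52*v + 0.78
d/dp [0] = 0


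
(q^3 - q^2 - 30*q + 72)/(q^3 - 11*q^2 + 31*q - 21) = (q^2 + 2*q - 24)/(q^2 - 8*q + 7)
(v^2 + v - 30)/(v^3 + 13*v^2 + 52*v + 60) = (v - 5)/(v^2 + 7*v + 10)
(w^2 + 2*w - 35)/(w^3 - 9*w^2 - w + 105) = (w + 7)/(w^2 - 4*w - 21)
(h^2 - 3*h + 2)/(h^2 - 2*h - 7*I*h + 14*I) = (h - 1)/(h - 7*I)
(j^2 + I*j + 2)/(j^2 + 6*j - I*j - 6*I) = (j + 2*I)/(j + 6)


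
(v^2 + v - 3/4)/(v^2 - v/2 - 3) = (v - 1/2)/(v - 2)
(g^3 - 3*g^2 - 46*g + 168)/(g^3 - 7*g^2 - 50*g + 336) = (g - 4)/(g - 8)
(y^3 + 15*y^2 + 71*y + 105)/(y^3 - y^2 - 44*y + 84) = (y^2 + 8*y + 15)/(y^2 - 8*y + 12)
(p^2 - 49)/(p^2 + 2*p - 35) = (p - 7)/(p - 5)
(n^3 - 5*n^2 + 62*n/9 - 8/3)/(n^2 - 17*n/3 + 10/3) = (n^2 - 13*n/3 + 4)/(n - 5)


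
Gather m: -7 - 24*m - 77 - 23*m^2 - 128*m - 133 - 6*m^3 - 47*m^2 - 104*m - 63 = -6*m^3 - 70*m^2 - 256*m - 280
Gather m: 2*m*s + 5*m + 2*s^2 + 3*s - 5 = m*(2*s + 5) + 2*s^2 + 3*s - 5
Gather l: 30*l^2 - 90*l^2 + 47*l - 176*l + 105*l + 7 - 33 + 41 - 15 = -60*l^2 - 24*l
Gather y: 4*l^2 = 4*l^2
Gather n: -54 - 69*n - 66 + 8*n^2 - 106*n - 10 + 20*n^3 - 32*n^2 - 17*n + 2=20*n^3 - 24*n^2 - 192*n - 128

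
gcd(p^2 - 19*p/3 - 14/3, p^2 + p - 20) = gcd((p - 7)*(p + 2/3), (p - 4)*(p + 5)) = 1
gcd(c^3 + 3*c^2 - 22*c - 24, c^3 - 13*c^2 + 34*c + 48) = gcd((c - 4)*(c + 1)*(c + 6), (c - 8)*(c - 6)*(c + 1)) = c + 1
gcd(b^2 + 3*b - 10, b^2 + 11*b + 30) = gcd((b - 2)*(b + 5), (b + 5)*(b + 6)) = b + 5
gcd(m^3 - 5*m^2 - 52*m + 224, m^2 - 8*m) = m - 8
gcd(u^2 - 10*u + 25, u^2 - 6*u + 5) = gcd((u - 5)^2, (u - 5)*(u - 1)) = u - 5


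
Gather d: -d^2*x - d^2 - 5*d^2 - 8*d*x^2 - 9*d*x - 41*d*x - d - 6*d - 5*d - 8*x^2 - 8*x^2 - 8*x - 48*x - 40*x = d^2*(-x - 6) + d*(-8*x^2 - 50*x - 12) - 16*x^2 - 96*x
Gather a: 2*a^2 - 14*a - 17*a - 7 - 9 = 2*a^2 - 31*a - 16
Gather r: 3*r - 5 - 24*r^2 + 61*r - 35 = -24*r^2 + 64*r - 40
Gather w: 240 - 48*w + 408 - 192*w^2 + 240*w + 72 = -192*w^2 + 192*w + 720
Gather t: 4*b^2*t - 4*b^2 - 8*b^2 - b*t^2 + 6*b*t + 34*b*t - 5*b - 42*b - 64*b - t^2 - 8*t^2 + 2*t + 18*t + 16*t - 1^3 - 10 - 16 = -12*b^2 - 111*b + t^2*(-b - 9) + t*(4*b^2 + 40*b + 36) - 27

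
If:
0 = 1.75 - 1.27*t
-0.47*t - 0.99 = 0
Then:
No Solution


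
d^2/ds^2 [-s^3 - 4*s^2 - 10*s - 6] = -6*s - 8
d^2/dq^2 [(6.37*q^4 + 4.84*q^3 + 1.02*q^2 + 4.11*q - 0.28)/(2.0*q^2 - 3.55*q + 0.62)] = (50.96*q^6 - 271.362*q^5 + 529.06035*q^4 - 66.97292*q^3 - 48.842304*q^2 - 7.487424*q + 12.513396)/(8.0*q^6 - 42.6*q^5 + 83.055*q^4 - 71.150875*q^3 + 25.74705*q^2 - 4.09386*q + 0.238328)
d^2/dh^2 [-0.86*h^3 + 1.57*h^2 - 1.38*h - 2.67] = 3.14 - 5.16*h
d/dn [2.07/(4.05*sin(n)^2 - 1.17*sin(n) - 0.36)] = (2.4219 - 16.767*sin(n))*cos(n)/(-4.05*sin(n)^2 + 1.17*sin(n) + 0.36)^2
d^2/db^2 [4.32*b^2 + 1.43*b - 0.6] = 8.64000000000000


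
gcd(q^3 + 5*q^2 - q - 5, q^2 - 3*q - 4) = q + 1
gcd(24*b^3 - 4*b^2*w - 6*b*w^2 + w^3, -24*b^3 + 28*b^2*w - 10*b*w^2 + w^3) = 12*b^2 - 8*b*w + w^2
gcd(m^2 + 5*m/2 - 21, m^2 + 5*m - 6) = m + 6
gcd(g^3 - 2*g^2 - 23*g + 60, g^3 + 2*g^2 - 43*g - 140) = g + 5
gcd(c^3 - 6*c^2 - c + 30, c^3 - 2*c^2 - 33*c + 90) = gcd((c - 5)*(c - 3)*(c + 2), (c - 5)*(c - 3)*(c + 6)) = c^2 - 8*c + 15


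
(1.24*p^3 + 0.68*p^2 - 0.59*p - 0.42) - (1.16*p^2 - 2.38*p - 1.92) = 1.24*p^3 - 0.48*p^2 + 1.79*p + 1.5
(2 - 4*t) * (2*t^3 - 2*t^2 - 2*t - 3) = -8*t^4 + 12*t^3 + 4*t^2 + 8*t - 6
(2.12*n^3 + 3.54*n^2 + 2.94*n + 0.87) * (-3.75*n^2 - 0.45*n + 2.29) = -7.95*n^5 - 14.229*n^4 - 7.7632*n^3 + 3.5211*n^2 + 6.3411*n + 1.9923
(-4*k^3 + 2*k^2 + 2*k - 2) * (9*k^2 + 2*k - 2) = -36*k^5 + 10*k^4 + 30*k^3 - 18*k^2 - 8*k + 4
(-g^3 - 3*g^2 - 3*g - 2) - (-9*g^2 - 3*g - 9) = -g^3 + 6*g^2 + 7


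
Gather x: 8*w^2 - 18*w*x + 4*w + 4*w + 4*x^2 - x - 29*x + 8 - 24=8*w^2 + 8*w + 4*x^2 + x*(-18*w - 30) - 16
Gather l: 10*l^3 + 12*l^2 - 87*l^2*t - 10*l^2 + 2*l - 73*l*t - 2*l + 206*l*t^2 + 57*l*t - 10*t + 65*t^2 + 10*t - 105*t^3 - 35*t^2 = 10*l^3 + l^2*(2 - 87*t) + l*(206*t^2 - 16*t) - 105*t^3 + 30*t^2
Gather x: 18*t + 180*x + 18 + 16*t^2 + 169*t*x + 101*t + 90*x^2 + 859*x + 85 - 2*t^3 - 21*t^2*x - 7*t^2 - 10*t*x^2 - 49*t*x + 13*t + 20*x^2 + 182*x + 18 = -2*t^3 + 9*t^2 + 132*t + x^2*(110 - 10*t) + x*(-21*t^2 + 120*t + 1221) + 121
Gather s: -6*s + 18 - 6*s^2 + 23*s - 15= -6*s^2 + 17*s + 3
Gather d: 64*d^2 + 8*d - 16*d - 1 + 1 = 64*d^2 - 8*d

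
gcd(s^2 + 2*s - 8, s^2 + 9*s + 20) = s + 4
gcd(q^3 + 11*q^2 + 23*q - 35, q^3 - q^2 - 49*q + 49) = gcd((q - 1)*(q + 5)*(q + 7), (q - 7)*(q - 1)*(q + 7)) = q^2 + 6*q - 7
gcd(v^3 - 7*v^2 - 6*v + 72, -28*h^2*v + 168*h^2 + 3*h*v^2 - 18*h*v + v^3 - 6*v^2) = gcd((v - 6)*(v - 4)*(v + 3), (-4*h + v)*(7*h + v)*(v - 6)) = v - 6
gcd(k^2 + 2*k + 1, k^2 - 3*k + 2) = 1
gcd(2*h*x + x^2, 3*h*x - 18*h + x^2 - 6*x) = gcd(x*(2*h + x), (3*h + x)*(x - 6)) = 1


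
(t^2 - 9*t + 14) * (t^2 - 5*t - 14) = t^4 - 14*t^3 + 45*t^2 + 56*t - 196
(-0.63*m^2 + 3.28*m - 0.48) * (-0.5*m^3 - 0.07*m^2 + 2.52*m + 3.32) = 0.315*m^5 - 1.5959*m^4 - 1.5772*m^3 + 6.2076*m^2 + 9.68*m - 1.5936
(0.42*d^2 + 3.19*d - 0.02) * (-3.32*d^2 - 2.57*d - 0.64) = -1.3944*d^4 - 11.6702*d^3 - 8.4007*d^2 - 1.9902*d + 0.0128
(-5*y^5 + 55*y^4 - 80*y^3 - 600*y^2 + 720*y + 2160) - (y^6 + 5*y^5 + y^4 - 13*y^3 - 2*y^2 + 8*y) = -y^6 - 10*y^5 + 54*y^4 - 67*y^3 - 598*y^2 + 712*y + 2160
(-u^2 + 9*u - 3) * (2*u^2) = -2*u^4 + 18*u^3 - 6*u^2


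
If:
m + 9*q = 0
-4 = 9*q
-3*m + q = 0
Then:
No Solution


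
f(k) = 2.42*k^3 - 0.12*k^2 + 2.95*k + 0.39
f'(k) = 7.26*k^2 - 0.24*k + 2.95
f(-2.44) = -42.68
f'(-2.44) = 46.76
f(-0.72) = -2.70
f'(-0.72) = 6.89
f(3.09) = 79.76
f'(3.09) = 71.53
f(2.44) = 42.03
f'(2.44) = 45.59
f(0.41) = 1.75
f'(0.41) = 4.07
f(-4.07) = -176.76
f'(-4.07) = 124.19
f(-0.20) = -0.22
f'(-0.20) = 3.29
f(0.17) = 0.90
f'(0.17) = 3.12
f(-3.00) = -74.88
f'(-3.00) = 69.01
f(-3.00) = -74.88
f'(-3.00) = 69.01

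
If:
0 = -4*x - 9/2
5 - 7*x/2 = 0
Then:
No Solution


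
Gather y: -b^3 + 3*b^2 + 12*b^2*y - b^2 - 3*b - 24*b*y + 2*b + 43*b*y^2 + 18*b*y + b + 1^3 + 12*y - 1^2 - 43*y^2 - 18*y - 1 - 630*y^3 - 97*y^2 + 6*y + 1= -b^3 + 2*b^2 - 630*y^3 + y^2*(43*b - 140) + y*(12*b^2 - 6*b)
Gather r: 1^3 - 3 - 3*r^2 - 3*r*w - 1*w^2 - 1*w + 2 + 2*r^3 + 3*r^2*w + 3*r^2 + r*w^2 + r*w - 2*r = 2*r^3 + 3*r^2*w + r*(w^2 - 2*w - 2) - w^2 - w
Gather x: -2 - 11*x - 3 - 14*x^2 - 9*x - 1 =-14*x^2 - 20*x - 6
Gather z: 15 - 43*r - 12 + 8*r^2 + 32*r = 8*r^2 - 11*r + 3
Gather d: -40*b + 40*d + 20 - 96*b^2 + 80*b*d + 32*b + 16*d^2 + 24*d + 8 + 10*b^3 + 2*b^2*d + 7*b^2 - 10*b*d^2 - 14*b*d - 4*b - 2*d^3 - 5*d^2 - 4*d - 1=10*b^3 - 89*b^2 - 12*b - 2*d^3 + d^2*(11 - 10*b) + d*(2*b^2 + 66*b + 60) + 27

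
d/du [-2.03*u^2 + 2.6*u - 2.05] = 2.6 - 4.06*u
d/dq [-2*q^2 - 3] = -4*q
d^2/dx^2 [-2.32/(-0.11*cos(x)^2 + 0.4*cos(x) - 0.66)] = (-0.112288*(1 - cos(x)^2)^2 + 0.30624*cos(x)^3 + 0.246384*cos(x)^2 - 1.22496*cos(x) + 0.517824)/(0.11*cos(x)^2 - 0.4*cos(x) + 0.66)^3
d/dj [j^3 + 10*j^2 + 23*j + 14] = 3*j^2 + 20*j + 23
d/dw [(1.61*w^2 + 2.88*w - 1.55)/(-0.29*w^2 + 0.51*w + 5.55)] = (1.6563*w^2 + 16.972*w + 16.7745)/(0.0841*w^4 - 0.2958*w^3 - 2.9589*w^2 + 5.661*w + 30.8025)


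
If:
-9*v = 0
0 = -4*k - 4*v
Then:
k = 0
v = 0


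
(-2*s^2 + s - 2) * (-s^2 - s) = 2*s^4 + s^3 + s^2 + 2*s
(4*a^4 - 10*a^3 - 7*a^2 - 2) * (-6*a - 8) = -24*a^5 + 28*a^4 + 122*a^3 + 56*a^2 + 12*a + 16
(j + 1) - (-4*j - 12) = 5*j + 13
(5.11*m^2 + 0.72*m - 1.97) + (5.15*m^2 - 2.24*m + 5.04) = 10.26*m^2 - 1.52*m + 3.07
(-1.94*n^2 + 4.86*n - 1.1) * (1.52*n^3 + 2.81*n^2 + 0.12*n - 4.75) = -2.9488*n^5 + 1.9358*n^4 + 11.7518*n^3 + 6.7072*n^2 - 23.217*n + 5.225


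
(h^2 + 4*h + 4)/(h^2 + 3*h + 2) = (h + 2)/(h + 1)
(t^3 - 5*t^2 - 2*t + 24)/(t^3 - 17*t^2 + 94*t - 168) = (t^2 - t - 6)/(t^2 - 13*t + 42)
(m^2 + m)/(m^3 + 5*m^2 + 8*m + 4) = m/(m^2 + 4*m + 4)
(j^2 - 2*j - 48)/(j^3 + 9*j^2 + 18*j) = (j - 8)/(j*(j + 3))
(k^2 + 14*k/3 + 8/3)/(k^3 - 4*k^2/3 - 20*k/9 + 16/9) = 3*(3*k^2 + 14*k + 8)/(9*k^3 - 12*k^2 - 20*k + 16)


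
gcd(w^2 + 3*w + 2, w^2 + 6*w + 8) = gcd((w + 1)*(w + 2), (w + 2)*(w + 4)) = w + 2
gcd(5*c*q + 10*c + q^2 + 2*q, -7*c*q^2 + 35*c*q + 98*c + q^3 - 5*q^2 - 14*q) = q + 2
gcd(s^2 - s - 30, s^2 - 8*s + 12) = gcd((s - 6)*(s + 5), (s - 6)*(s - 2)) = s - 6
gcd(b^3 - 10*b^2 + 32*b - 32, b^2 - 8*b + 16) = b^2 - 8*b + 16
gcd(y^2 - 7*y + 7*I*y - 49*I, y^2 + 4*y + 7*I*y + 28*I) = y + 7*I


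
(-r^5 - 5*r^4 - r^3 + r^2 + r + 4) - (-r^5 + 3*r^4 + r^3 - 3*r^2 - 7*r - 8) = -8*r^4 - 2*r^3 + 4*r^2 + 8*r + 12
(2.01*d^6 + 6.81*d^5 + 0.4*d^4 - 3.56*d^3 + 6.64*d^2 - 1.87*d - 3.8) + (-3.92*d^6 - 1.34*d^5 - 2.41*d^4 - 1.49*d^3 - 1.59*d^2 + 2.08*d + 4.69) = -1.91*d^6 + 5.47*d^5 - 2.01*d^4 - 5.05*d^3 + 5.05*d^2 + 0.21*d + 0.890000000000001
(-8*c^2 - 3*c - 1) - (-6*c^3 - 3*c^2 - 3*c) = 6*c^3 - 5*c^2 - 1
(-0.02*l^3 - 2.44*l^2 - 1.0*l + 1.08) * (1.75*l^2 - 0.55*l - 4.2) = -0.035*l^5 - 4.259*l^4 - 0.324*l^3 + 12.688*l^2 + 3.606*l - 4.536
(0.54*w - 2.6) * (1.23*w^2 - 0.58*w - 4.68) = 0.6642*w^3 - 3.5112*w^2 - 1.0192*w + 12.168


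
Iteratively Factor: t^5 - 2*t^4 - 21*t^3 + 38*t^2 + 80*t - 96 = (t - 1)*(t^4 - t^3 - 22*t^2 + 16*t + 96) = (t - 1)*(t + 2)*(t^3 - 3*t^2 - 16*t + 48) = (t - 3)*(t - 1)*(t + 2)*(t^2 - 16) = (t - 4)*(t - 3)*(t - 1)*(t + 2)*(t + 4)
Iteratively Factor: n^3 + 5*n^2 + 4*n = (n + 1)*(n^2 + 4*n) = n*(n + 1)*(n + 4)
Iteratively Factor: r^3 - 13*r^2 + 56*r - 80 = (r - 4)*(r^2 - 9*r + 20) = (r - 4)^2*(r - 5)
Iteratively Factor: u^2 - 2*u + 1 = (u - 1)*(u - 1)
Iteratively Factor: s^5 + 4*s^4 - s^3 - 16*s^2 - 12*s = (s - 2)*(s^4 + 6*s^3 + 11*s^2 + 6*s) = (s - 2)*(s + 2)*(s^3 + 4*s^2 + 3*s) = s*(s - 2)*(s + 2)*(s^2 + 4*s + 3) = s*(s - 2)*(s + 2)*(s + 3)*(s + 1)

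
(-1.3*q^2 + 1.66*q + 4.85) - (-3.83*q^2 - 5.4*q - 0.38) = 2.53*q^2 + 7.06*q + 5.23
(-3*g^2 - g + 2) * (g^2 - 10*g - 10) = -3*g^4 + 29*g^3 + 42*g^2 - 10*g - 20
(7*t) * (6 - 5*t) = -35*t^2 + 42*t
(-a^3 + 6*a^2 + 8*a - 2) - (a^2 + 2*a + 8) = -a^3 + 5*a^2 + 6*a - 10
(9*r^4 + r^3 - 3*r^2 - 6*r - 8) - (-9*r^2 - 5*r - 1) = 9*r^4 + r^3 + 6*r^2 - r - 7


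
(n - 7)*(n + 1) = n^2 - 6*n - 7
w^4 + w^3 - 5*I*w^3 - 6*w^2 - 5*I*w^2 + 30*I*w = w*(w - 2)*(w + 3)*(w - 5*I)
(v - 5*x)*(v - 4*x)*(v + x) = v^3 - 8*v^2*x + 11*v*x^2 + 20*x^3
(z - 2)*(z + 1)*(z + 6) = z^3 + 5*z^2 - 8*z - 12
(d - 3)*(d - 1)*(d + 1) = d^3 - 3*d^2 - d + 3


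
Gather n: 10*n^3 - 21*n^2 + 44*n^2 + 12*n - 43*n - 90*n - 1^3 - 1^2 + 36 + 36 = 10*n^3 + 23*n^2 - 121*n + 70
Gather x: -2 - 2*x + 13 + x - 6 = 5 - x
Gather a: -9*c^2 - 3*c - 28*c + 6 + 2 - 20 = -9*c^2 - 31*c - 12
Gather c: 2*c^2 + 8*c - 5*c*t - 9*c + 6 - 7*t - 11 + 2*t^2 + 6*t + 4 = 2*c^2 + c*(-5*t - 1) + 2*t^2 - t - 1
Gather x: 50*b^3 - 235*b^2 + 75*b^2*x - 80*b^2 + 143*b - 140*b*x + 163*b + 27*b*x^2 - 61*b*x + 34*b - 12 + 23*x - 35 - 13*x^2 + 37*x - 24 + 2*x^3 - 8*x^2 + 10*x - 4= 50*b^3 - 315*b^2 + 340*b + 2*x^3 + x^2*(27*b - 21) + x*(75*b^2 - 201*b + 70) - 75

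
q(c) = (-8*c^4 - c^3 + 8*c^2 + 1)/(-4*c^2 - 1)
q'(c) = 8*c*(-8*c^4 - c^3 + 8*c^2 + 1)/(-4*c^2 - 1)^2 + (-32*c^3 - 3*c^2 + 16*c)/(-4*c^2 - 1) = c*(64*c^4 + 4*c^3 + 32*c^2 + 3*c - 8)/(16*c^4 + 8*c^2 + 1)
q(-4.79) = 42.22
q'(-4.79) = -18.90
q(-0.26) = -1.20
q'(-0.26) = 1.03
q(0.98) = -0.07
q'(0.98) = 3.70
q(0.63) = -1.03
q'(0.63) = 1.66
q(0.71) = -0.88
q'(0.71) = 2.18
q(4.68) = 42.48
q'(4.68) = 18.97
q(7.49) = 111.57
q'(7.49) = 30.21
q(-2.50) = 9.46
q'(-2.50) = -9.70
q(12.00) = 288.50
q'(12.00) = 48.25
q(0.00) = -1.00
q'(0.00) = 0.00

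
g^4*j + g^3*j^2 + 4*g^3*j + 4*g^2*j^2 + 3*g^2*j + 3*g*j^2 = g*(g + 3)*(g + j)*(g*j + j)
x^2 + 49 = (x - 7*I)*(x + 7*I)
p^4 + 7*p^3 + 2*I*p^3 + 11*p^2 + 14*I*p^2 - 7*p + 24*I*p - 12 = (p + 3)*(p + 4)*(p + I)^2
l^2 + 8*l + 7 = (l + 1)*(l + 7)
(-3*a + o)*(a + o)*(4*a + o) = -12*a^3 - 11*a^2*o + 2*a*o^2 + o^3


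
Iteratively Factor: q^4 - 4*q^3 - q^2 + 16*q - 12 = (q - 3)*(q^3 - q^2 - 4*q + 4) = (q - 3)*(q - 1)*(q^2 - 4) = (q - 3)*(q - 1)*(q + 2)*(q - 2)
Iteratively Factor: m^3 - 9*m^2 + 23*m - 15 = (m - 1)*(m^2 - 8*m + 15) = (m - 5)*(m - 1)*(m - 3)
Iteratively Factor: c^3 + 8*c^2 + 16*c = (c + 4)*(c^2 + 4*c) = c*(c + 4)*(c + 4)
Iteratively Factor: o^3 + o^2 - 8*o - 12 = (o + 2)*(o^2 - o - 6) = (o - 3)*(o + 2)*(o + 2)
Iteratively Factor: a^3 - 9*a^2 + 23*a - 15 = (a - 5)*(a^2 - 4*a + 3) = (a - 5)*(a - 3)*(a - 1)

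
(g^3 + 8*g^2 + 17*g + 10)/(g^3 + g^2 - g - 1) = (g^2 + 7*g + 10)/(g^2 - 1)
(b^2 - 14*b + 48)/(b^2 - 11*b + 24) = (b - 6)/(b - 3)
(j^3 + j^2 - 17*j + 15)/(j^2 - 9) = (j^2 + 4*j - 5)/(j + 3)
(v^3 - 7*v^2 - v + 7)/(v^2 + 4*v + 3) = (v^2 - 8*v + 7)/(v + 3)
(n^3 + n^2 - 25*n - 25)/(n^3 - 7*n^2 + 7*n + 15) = (n + 5)/(n - 3)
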